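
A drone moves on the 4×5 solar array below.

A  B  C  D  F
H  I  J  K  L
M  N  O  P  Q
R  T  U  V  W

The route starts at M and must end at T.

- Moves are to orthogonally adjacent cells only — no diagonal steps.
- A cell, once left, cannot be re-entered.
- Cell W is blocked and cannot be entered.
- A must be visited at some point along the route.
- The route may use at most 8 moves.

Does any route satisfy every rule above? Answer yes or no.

One route that works: M → H → A → B → I → N → T.

yes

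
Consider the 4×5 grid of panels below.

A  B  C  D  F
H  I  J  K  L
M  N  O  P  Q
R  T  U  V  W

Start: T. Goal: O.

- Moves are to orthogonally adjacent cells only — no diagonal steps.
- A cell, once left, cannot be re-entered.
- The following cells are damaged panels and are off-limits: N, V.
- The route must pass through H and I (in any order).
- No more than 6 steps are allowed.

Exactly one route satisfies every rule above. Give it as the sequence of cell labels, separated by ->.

The budget equals the shortest possible length, so every move has to be on a shortest route through the required cells.
Route from T: left 1 to R, up 2 to H, right 2 to J, down 1 to O — 6 moves in all.
Check: all required cells visited; 6 ≤ 6 moves.

T -> R -> M -> H -> I -> J -> O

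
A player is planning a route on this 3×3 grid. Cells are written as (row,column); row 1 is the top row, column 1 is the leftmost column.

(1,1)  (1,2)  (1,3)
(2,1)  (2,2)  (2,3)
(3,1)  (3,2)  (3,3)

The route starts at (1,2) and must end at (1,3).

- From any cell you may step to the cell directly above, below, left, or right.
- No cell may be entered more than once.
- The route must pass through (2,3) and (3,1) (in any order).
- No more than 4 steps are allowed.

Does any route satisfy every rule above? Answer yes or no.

Even ignoring the no-revisit rule, getting from (1,2) to (1,3), taking the cheapest ordering (1,2) → (3,1) → (2,3) → (1,3) needs at least 3 + 3 + 1 = 7 moves (Manhattan distance per leg), which exceeds the 4-move limit.

no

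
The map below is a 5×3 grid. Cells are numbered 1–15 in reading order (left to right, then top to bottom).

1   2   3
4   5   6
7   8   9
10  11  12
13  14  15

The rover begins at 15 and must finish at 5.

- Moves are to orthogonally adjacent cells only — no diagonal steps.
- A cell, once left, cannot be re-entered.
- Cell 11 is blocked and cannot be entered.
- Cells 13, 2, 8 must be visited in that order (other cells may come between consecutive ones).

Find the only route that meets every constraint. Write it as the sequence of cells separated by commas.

15, 14, 13, 10, 7, 4, 1, 2, 3, 6, 9, 8, 5

The waypoints must appear in the order 13, 2, 8, with no cell reused.
Route from 15: 2× left (reaching 13), 4× up (reaching 1), 2× right (reaching 3), 2× down (reaching 9), left to 8, up to 5 — 12 moves in all.
Check: order respected (13 at step 2, 2 at step 7, 8 at step 11).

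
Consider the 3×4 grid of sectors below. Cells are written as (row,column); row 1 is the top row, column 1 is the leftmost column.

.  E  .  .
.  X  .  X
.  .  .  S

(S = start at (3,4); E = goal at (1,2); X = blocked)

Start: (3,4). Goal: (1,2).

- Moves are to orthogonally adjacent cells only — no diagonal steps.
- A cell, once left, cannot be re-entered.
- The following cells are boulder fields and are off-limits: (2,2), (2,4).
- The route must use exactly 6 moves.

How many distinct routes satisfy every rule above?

Need simple routes of exactly 6 moves from (3,4) to (1,2) (Manhattan distance 4, so 1 moves are spent on a detour and 1 undoing it).
Enumerating: (3,4) (3,3) (3,2) (3,1) (2,1) (1,1) (1,2).
That gives 1 route.

1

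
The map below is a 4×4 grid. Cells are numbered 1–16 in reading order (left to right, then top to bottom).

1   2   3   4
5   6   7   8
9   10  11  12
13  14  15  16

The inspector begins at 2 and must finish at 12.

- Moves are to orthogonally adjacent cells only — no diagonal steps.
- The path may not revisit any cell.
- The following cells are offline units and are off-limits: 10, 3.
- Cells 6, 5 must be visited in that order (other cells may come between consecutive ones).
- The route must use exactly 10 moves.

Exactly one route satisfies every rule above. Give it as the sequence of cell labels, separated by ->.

2 -> 6 -> 5 -> 9 -> 13 -> 14 -> 15 -> 11 -> 7 -> 8 -> 12

The waypoints must appear in the order 6, 5, with no cell reused.
Route from 2: down 1 to 6, left 1 to 5, down 2 to 13, right 2 to 15, up 2 to 7, right 1 to 8, down 1 to 12 — 10 moves in all.
Check: order respected (6 at step 1, 5 at step 2); 10 moves as required.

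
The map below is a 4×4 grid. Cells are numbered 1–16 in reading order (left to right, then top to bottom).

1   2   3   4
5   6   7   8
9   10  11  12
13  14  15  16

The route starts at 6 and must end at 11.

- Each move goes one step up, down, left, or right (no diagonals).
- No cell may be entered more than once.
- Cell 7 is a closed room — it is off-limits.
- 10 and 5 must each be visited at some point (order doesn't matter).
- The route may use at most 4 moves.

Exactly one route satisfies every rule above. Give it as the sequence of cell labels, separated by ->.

The budget equals the shortest possible length, so every move has to be on a shortest route through the required cells.
Route from 6: left 1 to 5, down 1 to 9, right 2 to 11 — 4 moves in all.
Check: all required cells visited; 4 ≤ 4 moves.

6 -> 5 -> 9 -> 10 -> 11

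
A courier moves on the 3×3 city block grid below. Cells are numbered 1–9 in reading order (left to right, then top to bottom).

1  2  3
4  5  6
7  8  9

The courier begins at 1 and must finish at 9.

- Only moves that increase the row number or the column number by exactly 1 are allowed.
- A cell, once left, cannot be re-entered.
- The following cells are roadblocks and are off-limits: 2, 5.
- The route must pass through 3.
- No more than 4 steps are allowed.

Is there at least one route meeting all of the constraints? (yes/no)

Every right/down route from 1 to 3 runs into a blocked cell, so that leg cannot be completed.

no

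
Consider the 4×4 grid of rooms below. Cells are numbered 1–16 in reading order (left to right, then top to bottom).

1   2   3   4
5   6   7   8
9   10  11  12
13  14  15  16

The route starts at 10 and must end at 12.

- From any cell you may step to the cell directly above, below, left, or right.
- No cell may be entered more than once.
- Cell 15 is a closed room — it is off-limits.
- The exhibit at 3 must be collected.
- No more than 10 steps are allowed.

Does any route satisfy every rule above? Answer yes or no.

yes

One route that works: 10 → 6 → 2 → 3 → 7 → 11 → 12.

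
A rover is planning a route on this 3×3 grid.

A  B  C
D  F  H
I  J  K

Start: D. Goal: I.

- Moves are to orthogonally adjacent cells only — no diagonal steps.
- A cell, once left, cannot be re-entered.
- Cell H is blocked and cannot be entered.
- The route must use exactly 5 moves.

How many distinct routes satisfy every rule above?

Need simple routes of exactly 5 moves from D to I (Manhattan distance 1, so 2 moves are spent on a detour and 2 undoing it).
Enumerating: D A B F J I.
That gives 1 route.

1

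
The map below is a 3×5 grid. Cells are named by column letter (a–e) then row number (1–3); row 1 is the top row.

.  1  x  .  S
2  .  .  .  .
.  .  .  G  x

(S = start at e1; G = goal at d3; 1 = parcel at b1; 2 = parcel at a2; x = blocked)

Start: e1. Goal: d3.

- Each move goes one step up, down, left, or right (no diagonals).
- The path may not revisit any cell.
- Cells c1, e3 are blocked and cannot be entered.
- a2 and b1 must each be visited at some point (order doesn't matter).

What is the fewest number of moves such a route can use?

11

Any route passes through a2 and b1 in some order between e1 and d3. Summing Manhattan distances along each leg and taking the cheapest ordering (e1 → b1 → a2 → d3) gives a lower bound of 3 + 2 + 4 = 9 moves.
That bound ignores the blocked cells. Measuring each leg by the fewest moves that actually steer around them (e1→b1: 5; b1→a2: 2; a2→d3: 4) raises the lower bound to 11.
A route of 11 moves exists: e1 → e2 → d2 → c2 → b2 → b1 → a1 → a2 → a3 → b3 → c3 → d3.
Since 11 matches that lower bound, it is optimal.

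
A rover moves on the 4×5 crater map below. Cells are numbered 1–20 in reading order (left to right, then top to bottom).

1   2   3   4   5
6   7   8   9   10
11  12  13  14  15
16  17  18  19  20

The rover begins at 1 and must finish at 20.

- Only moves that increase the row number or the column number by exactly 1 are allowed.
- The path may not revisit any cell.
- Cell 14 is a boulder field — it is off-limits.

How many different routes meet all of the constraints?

A right/down-only route from 1 to 20 makes exactly 3 down-moves and 4 right-moves in some order.
With no other constraints that would be C(7,3) = 35 routes.
Subtract routes through each blocked cell (inclusion–exclusion for overlaps): − through 14: 20 → 15.
That gives 15 routes.

15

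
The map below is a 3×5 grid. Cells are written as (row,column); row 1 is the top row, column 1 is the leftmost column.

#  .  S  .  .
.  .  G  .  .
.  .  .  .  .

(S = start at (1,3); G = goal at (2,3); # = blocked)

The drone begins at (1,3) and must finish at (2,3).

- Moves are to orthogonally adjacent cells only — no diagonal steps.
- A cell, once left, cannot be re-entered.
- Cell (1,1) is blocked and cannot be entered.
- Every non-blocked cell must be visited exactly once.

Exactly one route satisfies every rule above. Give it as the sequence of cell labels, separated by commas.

(1,3), (1,2), (2,2), (2,1), (3,1), (3,2), (3,3), (3,4), (3,5), (2,5), (1,5), (1,4), (2,4), (2,3)

Need to visit all 14 open cells exactly once, starting at (1,3) and ending at (2,3).
Cell (1,5) has only two open neighbours ((2,5) and (1,4)), so the path must pass straight through it: one of those is the cell it's entered from and the other is where it exits.
Route from (1,3): left to (1,2), down to (2,2), left to (2,1), down to (3,1), 4× right (reaching (3,5)), 2× up (reaching (1,5)), left to (1,4), down to (2,4), left to (2,3) — 13 moves in all.
Check: all 14 open cells covered.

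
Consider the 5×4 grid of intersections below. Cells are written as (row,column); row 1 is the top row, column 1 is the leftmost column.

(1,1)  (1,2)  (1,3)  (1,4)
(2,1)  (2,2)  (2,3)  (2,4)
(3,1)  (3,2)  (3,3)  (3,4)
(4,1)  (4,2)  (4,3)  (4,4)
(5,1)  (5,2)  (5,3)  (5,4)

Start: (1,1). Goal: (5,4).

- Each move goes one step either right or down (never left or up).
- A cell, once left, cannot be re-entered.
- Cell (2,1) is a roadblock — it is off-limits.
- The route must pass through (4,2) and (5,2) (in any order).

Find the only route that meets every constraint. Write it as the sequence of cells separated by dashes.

Moves only go right or down, so the column and row indices never decrease.
Route from (1,1): right to (1,2), 4× down (reaching (5,2)), 2× right (reaching (5,4)) — 7 moves in all.
Check: all required cells visited.

(1,1) - (1,2) - (2,2) - (3,2) - (4,2) - (5,2) - (5,3) - (5,4)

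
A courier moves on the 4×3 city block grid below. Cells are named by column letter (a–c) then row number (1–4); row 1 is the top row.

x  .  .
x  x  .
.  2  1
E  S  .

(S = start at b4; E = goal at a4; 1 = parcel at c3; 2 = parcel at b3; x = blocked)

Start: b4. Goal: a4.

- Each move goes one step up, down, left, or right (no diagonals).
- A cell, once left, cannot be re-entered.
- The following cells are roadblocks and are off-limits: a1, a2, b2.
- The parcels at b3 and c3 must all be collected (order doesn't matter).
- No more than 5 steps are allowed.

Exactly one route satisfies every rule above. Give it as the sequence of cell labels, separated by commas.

The budget equals the shortest possible length, so every move has to be on a shortest route through the required cells.
Route from b4: right 1 to c4, up 1 to c3, left 2 to a3, down 1 to a4 — 5 moves in all.
Check: all required cells visited; 5 ≤ 5 moves.

b4, c4, c3, b3, a3, a4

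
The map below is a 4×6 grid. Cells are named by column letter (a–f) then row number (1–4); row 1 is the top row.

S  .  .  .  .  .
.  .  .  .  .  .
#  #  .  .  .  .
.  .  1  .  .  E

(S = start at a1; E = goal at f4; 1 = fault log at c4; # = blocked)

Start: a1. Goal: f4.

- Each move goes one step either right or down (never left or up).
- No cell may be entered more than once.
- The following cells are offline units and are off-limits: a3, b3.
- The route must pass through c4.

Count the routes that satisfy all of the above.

A right/down-only route from a1 to f4 makes exactly 3 down-moves and 5 right-moves in some order.
With no other constraints that would be C(8,3) = 56 routes.
Split at c4 and multiply the segment counts (each segment already excludes blocked cells): a1→c4: 3; c4→f4: 1; product = 3.
That gives 3 routes.

3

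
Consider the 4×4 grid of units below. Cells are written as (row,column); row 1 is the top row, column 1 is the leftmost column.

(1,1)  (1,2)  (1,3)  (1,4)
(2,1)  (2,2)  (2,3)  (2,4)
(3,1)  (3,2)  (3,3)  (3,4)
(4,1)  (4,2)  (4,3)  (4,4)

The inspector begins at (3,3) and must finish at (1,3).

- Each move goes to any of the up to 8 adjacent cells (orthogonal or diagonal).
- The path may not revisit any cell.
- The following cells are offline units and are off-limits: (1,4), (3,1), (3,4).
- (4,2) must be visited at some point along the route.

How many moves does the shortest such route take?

Any route passes through (4,2) somewhere between (3,3) and (1,3). Summing Chebyshev distances along the two legs ((3,3) → (4,2) → (1,3)) gives a lower bound of 1 + 3 = 4 moves.
A route of 4 moves achieves this: (3,3) → (4,2) → (3,2) → (2,2) → (1,3).
Since 4 matches the lower bound, it is optimal.

4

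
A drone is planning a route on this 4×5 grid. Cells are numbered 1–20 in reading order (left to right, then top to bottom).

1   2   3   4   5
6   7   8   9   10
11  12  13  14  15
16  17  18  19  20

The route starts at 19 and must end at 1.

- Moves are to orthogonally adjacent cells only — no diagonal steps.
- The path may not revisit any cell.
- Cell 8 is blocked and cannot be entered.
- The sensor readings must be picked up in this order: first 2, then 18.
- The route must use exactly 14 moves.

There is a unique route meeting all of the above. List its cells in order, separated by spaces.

19 14 9 4 3 2 7 12 13 18 17 16 11 6 1

The waypoints must appear in the order 2, 18, with no cell reused.
Route from 19: 3× up (reaching 4), 2× left (reaching 2), 2× down (reaching 12), right to 13, down to 18, 2× left (reaching 16), 3× up (reaching 1) — 14 moves in all.
Check: order respected (2 at step 5, 18 at step 9); 14 moves as required.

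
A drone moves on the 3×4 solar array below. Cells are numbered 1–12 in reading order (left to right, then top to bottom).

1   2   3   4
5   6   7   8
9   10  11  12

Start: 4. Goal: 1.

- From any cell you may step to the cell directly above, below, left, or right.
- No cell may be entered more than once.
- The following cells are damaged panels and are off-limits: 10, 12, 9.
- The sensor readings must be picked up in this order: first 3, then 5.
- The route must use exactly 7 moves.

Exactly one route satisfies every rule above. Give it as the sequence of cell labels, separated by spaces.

4 8 7 3 2 6 5 1

The waypoints must appear in the order 3, 5, with no cell reused.
Route from 4: down to 8, left to 7, up to 3, left to 2, down to 6, left to 5, up to 1 — 7 moves in all.
Check: order respected (3 at step 3, 5 at step 6); 7 moves as required.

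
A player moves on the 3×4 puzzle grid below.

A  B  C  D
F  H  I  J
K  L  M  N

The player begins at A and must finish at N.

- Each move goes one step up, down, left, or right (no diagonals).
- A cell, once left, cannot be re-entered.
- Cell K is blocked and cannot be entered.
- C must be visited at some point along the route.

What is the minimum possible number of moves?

Any route passes through C somewhere between A and N. Summing Manhattan distances along the two legs (A → C → N) gives a lower bound of 2 + 3 = 5 moves.
A route of 5 moves achieves this: A → B → C → I → M → N.
Since 5 matches the lower bound, it is optimal.

5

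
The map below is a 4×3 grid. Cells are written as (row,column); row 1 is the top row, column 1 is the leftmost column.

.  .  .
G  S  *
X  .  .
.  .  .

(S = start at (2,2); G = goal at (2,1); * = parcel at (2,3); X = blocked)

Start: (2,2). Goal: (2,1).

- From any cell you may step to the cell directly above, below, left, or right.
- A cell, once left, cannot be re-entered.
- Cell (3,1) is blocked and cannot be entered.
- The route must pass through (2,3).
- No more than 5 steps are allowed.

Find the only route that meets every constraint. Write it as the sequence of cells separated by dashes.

The 5-move cap with required stops at (2,3) leaves no slack for detours.
Route from (2,2): right to (2,3), up to (1,3), 2× left (reaching (1,1)), down to (2,1) — 5 moves in all.
Check: all required cells visited; 5 ≤ 5 moves.

(2,2) - (2,3) - (1,3) - (1,2) - (1,1) - (2,1)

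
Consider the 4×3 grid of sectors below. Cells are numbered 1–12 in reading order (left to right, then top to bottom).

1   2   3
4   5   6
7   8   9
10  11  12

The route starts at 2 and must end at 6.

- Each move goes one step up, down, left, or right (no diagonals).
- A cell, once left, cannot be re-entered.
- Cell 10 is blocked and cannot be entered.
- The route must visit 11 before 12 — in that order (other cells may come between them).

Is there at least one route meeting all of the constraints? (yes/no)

yes

One route that works: 2 → 5 → 8 → 11 → 12 → 9 → 6.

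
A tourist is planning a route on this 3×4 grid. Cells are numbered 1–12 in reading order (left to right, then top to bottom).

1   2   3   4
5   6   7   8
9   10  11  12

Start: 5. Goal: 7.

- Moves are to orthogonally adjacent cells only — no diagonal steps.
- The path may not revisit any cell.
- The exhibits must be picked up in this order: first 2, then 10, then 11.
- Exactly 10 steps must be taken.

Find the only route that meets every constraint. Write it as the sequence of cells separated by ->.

The waypoints must appear in the order 2, 10, 11, with no cell reused.
Route from 5: up to 1, right to 2, 2× down (reaching 10), 2× right (reaching 12), 2× up (reaching 4), left to 3, down to 7 — 10 moves in all.
Check: order respected (2 at step 2, 10 at step 4, 11 at step 5); 10 moves as required.

5 -> 1 -> 2 -> 6 -> 10 -> 11 -> 12 -> 8 -> 4 -> 3 -> 7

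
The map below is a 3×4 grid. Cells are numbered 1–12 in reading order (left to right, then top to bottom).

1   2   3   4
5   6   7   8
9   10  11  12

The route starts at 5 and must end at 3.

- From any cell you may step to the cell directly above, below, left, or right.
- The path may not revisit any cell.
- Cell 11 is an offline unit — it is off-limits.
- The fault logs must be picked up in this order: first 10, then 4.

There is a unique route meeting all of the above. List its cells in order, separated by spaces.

The waypoints must appear in the order 10, 4, with no cell reused.
Route from 5: down to 9, right to 10, up to 6, 2× right (reaching 8), up to 4, left to 3 — 7 moves in all.
Check: order respected (10 at step 2, 4 at step 6).

5 9 10 6 7 8 4 3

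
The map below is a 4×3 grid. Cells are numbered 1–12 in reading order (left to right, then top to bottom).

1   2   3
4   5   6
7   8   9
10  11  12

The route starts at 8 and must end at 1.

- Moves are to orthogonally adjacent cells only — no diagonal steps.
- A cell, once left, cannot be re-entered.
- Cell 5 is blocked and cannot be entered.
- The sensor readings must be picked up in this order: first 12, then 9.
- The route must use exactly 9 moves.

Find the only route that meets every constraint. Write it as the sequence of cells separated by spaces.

The waypoints must appear in the order 12, 9, with no cell reused.
Route from 8: left to 7, down to 10, 2× right (reaching 12), 3× up (reaching 3), 2× left (reaching 1) — 9 moves in all.
Check: order respected (12 at step 4, 9 at step 5); 9 moves as required.

8 7 10 11 12 9 6 3 2 1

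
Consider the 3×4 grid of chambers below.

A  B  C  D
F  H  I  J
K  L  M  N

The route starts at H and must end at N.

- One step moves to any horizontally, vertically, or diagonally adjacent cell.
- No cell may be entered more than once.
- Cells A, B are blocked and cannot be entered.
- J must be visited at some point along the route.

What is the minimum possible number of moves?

Any route passes through J somewhere between H and N. Summing Chebyshev distances along the two legs (H → J → N) gives a lower bound of 2 + 1 = 3 moves.
A route of 3 moves achieves this: H → C → J → N.
Since 3 matches the lower bound, it is optimal.

3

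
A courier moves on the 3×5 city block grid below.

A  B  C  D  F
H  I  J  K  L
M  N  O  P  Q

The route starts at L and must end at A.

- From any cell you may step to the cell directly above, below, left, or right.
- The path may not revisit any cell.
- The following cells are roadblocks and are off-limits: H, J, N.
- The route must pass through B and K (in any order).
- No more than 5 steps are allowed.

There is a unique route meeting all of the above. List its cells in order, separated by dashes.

The budget equals the shortest possible length, so every move has to be on a shortest route through the required cells.
Route from L: left 1 to K, up 1 to D, left 3 to A — 5 moves in all.
Check: all required cells visited; 5 ≤ 5 moves.

L - K - D - C - B - A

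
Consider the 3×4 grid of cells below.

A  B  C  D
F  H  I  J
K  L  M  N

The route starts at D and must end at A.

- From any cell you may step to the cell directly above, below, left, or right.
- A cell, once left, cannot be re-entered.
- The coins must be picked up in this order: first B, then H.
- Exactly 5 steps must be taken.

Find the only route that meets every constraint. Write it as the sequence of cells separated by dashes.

The waypoints must appear in the order B, H, with no cell reused.
Route from D: 2× left (reaching B), down to H, left to F, up to A — 5 moves in all.
Check: order respected (B at step 2, H at step 3); 5 moves as required.

D - C - B - H - F - A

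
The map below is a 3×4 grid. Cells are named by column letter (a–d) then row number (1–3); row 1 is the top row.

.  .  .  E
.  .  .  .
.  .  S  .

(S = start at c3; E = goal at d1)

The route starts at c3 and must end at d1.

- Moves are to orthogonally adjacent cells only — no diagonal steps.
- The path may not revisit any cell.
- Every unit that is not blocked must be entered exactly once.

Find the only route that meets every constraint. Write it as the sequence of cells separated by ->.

Need to visit all 12 open cells exactly once, starting at c3 and ending at d1.
Cell a1 has only two open neighbours (a2 and b1), so the path must pass straight through it: one of those is the cell it's entered from and the other is where it exits.
Route from c3: right to d3, up to d2, 2× left (reaching b2), down to b3, left to a3, 2× up (reaching a1), 3× right (reaching d1) — 11 moves in all.
Check: all 12 open cells covered.

c3 -> d3 -> d2 -> c2 -> b2 -> b3 -> a3 -> a2 -> a1 -> b1 -> c1 -> d1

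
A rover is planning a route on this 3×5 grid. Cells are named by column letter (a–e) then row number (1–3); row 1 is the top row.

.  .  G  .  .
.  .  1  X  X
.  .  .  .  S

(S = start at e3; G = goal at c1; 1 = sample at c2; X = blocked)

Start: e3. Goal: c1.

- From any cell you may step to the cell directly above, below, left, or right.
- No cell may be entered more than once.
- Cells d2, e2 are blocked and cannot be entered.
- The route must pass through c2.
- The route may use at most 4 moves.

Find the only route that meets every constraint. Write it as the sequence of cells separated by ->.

e3 -> d3 -> c3 -> c2 -> c1

Any route must reach c2 and still end at c1 within 4 moves, so the order of the required stops is forced.
Route from e3: 2× left (reaching c3), 2× up (reaching c1) — 4 moves in all.
Check: all required cells visited; 4 ≤ 4 moves.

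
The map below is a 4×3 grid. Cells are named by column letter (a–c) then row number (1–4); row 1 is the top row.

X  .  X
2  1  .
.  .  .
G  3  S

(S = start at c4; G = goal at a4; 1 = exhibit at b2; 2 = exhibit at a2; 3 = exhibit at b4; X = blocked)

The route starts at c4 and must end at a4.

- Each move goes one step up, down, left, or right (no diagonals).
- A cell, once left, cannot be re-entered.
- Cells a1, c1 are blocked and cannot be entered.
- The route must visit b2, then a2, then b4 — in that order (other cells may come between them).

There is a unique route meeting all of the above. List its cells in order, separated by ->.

c4 -> c3 -> c2 -> b2 -> a2 -> a3 -> b3 -> b4 -> a4

The waypoints must appear in the order b2, a2, b4, with no cell reused.
Route from c4: 2× up (reaching c2), 2× left (reaching a2), down to a3, right to b3, down to b4, left to a4 — 8 moves in all.
Check: order respected (1 at step 3, 2 at step 4, 3 at step 7).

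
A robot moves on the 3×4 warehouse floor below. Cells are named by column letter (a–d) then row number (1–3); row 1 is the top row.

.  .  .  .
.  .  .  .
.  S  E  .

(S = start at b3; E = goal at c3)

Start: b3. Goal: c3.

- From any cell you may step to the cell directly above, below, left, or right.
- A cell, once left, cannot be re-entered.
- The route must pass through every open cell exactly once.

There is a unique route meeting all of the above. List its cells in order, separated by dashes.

Need to visit all 12 open cells exactly once, starting at b3 and ending at c3.
Route from b3: left 1 to a3, up 2 to a1, right 1 to b1, down 1 to b2, right 1 to c2, up 1 to c1, right 1 to d1, down 2 to d3, left 1 to c3 — 11 moves in all.
Check: all 12 open cells covered.

b3 - a3 - a2 - a1 - b1 - b2 - c2 - c1 - d1 - d2 - d3 - c3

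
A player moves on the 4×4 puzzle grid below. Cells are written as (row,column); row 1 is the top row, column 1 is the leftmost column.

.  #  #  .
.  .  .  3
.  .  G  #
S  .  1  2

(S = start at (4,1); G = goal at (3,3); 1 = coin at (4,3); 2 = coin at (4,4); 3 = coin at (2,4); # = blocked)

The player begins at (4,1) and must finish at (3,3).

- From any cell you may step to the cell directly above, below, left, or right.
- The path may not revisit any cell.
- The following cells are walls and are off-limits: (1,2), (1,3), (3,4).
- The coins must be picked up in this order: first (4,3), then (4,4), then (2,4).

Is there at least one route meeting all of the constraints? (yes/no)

(4,4) must be visited but has only one open neighbour ((4,3)), and it is neither the start nor the goal — the route would have to enter and leave through (4,3), re-entering it.

no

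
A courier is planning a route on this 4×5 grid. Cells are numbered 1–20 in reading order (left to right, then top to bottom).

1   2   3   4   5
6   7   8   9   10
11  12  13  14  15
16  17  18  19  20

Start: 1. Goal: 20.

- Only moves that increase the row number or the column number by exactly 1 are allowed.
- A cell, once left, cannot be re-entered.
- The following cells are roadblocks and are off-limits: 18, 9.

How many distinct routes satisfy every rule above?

13

A right/down-only route from 1 to 20 makes exactly 3 down-moves and 4 right-moves in some order.
With no other constraints that would be C(7,3) = 35 routes.
Subtract routes through each blocked cell (inclusion–exclusion for overlaps): − through 9: 12 − through 18: 10 → 13.
That gives 13 routes.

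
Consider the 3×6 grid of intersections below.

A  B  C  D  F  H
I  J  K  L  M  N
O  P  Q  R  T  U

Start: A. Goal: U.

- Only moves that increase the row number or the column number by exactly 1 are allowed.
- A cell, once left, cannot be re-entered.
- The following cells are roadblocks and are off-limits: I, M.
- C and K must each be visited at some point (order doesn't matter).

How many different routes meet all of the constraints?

A right/down-only route from A to U makes exactly 2 down-moves and 5 right-moves in some order.
With no other constraints that would be C(7,2) = 21 routes.
A monotone route can only reach the required cells in the order C, K, so split there and multiply the segment counts (each segment already excludes blocked cells): A→C: 1; C→K: 1; K→U: 2; product = 2.
That gives 2 routes.

2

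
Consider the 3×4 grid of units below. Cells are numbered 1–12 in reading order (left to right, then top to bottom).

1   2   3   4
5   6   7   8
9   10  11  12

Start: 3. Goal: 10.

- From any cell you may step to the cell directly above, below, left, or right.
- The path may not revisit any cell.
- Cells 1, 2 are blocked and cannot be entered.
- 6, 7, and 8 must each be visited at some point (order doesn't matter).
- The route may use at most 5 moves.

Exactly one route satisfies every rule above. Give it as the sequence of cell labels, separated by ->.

The 5-move cap with required stops at 6, 7, 8 leaves no slack for detours.
Route from 3: right to 4, down to 8, 2× left (reaching 6), down to 10 — 5 moves in all.
Check: all required cells visited; 5 ≤ 5 moves.

3 -> 4 -> 8 -> 7 -> 6 -> 10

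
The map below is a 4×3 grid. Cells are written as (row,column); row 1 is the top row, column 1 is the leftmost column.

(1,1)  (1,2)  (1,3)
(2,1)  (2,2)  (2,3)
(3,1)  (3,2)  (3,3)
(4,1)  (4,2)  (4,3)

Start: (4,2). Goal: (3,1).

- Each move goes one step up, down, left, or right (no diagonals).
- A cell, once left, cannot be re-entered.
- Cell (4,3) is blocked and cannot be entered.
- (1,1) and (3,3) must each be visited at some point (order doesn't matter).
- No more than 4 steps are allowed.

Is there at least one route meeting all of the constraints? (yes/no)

no

Even ignoring the no-revisit rule, getting from (4,2) to (3,1), taking the cheapest ordering (4,2) → (3,3) → (1,1) → (3,1) needs at least 2 + 4 + 2 = 8 moves (Manhattan distance per leg), which exceeds the 4-move limit.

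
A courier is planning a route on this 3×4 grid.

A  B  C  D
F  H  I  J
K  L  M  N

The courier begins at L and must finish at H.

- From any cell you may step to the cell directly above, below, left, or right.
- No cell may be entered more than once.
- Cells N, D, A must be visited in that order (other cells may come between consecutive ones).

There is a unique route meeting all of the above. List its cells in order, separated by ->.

L -> M -> N -> J -> D -> C -> B -> A -> F -> H

The waypoints must appear in the order N, D, A, with no cell reused.
Route from L: right 2 to N, up 2 to D, left 3 to A, down 1 to F, right 1 to H — 9 moves in all.
Check: order respected (N at step 2, D at step 4, A at step 7).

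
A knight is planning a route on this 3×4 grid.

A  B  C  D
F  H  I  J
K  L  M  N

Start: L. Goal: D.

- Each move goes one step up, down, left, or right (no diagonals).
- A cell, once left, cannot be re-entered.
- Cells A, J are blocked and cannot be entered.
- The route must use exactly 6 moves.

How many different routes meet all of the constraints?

Need simple routes of exactly 6 moves from L to D (Manhattan distance 4, so 1 moves are spent on a detour and 1 undoing it).
Enumerating: L K F H B C D | L K F H I C D | L M I H B C D.
That gives 3 routes.

3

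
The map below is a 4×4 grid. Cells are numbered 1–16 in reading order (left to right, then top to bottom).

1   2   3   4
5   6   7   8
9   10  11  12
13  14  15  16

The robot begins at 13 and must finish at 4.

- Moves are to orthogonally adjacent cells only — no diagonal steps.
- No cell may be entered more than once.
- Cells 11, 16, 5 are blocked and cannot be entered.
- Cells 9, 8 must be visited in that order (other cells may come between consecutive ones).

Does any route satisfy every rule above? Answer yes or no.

yes

One route that works: 13 → 9 → 10 → 6 → 7 → 8 → 4.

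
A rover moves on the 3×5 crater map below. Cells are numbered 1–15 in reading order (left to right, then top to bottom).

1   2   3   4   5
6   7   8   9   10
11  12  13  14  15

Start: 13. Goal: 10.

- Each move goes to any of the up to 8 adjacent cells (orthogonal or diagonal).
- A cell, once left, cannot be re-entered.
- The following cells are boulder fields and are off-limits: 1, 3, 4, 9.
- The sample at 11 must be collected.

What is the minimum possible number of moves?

6

Any route passes through 11 somewhere between 13 and 10. Summing Chebyshev distances along the two legs (13 → 11 → 10) gives a lower bound of 2 + 4 = 6 moves.
A route of 6 moves achieves this: 13 → 7 → 11 → 12 → 8 → 14 → 10.
Since 6 matches the lower bound, it is optimal.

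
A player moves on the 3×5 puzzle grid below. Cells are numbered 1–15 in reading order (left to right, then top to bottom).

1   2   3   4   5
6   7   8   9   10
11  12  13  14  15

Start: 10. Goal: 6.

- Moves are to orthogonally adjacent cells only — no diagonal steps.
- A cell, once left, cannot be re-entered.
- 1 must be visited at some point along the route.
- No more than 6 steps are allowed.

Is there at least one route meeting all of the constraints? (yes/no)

One route that works: 10 → 5 → 4 → 3 → 2 → 1 → 6.

yes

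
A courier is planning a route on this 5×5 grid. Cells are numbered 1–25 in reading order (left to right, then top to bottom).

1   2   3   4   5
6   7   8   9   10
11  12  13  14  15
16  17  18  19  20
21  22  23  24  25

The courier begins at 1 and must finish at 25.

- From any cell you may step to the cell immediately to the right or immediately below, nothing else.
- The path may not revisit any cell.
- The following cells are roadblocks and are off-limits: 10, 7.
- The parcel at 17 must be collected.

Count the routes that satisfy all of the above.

8

A right/down-only route from 1 to 25 makes exactly 4 down-moves and 4 right-moves in some order.
With no other constraints that would be C(8,4) = 70 routes.
Split at 17 and multiply the segment counts (each segment already excludes blocked cells): 1→17: 2; 17→25: 4; product = 8.
That gives 8 routes.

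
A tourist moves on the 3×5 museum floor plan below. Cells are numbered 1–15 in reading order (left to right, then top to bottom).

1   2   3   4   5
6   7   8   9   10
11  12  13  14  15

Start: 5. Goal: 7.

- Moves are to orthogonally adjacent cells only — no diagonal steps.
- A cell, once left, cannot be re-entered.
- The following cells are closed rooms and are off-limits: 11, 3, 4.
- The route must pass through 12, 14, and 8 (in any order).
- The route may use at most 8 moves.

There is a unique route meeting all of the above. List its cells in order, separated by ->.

Any route must reach 12, 14, and 8 and still end at 7 within 8 moves, so the order of the required stops is forced.
Route from 5: down 2 to 15, left 1 to 14, up 1 to 9, left 1 to 8, down 1 to 13, left 1 to 12, up 1 to 7 — 8 moves in all.
Check: all required cells visited; 8 ≤ 8 moves.

5 -> 10 -> 15 -> 14 -> 9 -> 8 -> 13 -> 12 -> 7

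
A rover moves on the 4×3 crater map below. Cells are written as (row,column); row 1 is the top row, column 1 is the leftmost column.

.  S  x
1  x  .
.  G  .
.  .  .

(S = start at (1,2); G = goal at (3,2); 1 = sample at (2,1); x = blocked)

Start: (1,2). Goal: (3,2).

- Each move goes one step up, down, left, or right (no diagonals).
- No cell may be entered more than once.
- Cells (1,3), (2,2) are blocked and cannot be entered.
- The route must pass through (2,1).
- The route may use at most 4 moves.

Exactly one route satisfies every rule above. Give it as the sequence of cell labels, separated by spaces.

(1,2) (1,1) (2,1) (3,1) (3,2)

Any route must reach (2,1) and still end at (3,2) within 4 moves, so the order of the required stops is forced.
Route from (1,2): left 1 to (1,1), down 2 to (3,1), right 1 to (3,2) — 4 moves in all.
Check: all required cells visited; 4 ≤ 4 moves.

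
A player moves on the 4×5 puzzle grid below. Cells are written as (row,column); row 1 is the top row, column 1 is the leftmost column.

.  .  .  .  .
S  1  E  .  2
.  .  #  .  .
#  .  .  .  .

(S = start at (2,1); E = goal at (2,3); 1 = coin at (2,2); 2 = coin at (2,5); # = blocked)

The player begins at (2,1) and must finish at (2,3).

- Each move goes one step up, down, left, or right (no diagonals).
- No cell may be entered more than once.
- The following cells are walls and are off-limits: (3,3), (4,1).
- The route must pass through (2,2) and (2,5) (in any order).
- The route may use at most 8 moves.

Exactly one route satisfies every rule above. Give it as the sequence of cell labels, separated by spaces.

(2,1) (2,2) (1,2) (1,3) (1,4) (1,5) (2,5) (2,4) (2,3)

The budget equals the shortest possible length, so every move has to be on a shortest route through the required cells.
Route from (2,1): right 1 to (2,2), up 1 to (1,2), right 3 to (1,5), down 1 to (2,5), left 2 to (2,3) — 8 moves in all.
Check: all required cells visited; 8 ≤ 8 moves.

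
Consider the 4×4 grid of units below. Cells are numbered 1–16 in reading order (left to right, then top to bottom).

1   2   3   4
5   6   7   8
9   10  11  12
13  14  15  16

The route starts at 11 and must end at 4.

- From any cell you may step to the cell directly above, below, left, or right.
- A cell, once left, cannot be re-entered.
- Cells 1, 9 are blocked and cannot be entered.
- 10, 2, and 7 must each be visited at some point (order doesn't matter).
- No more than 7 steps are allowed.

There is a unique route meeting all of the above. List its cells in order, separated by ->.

11 -> 10 -> 6 -> 2 -> 3 -> 7 -> 8 -> 4

Any route must reach 10, 2, and 7 and still end at 4 within 7 moves, so the order of the required stops is forced.
Route from 11: left 1 to 10, up 2 to 2, right 1 to 3, down 1 to 7, right 1 to 8, up 1 to 4 — 7 moves in all.
Check: all required cells visited; 7 ≤ 7 moves.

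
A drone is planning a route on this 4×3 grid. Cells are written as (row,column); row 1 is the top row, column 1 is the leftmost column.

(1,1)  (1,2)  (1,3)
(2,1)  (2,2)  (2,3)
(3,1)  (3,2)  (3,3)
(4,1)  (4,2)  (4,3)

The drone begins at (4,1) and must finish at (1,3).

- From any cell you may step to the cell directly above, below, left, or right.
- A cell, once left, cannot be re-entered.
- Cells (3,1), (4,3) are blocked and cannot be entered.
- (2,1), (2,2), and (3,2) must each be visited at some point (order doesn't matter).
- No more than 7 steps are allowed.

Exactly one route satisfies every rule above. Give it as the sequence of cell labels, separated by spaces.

(4,1) (4,2) (3,2) (2,2) (2,1) (1,1) (1,2) (1,3)

The 7-move cap with required stops at (2,1), (2,2), (3,2) leaves no slack for detours.
Route from (4,1): right to (4,2), 2× up (reaching (2,2)), left to (2,1), up to (1,1), 2× right (reaching (1,3)) — 7 moves in all.
Check: all required cells visited; 7 ≤ 7 moves.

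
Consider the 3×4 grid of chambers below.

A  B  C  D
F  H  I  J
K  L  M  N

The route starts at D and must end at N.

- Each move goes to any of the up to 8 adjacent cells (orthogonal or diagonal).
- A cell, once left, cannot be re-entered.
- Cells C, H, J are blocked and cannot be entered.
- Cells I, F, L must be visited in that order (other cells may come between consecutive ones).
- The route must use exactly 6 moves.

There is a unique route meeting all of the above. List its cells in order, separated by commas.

The waypoints must appear in the order I, F, L, with no cell reused.
Route from D: down-left 1 to I, up-left 1 to B, down-left 1 to F, down-right 1 to L, right 2 to N — 6 moves in all.
Check: order respected (I at step 1, F at step 3, L at step 4); 6 moves as required.

D, I, B, F, L, M, N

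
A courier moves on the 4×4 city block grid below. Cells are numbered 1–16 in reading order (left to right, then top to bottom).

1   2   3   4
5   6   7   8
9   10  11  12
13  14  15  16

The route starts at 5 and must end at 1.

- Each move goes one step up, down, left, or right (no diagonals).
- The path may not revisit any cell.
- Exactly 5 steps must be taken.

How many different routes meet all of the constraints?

2

Need simple routes of exactly 5 moves from 5 to 1 (Manhattan distance 1, so 2 moves are spent on a detour and 2 undoing it).
Enumerating: 5 9 10 6 2 1 | 5 6 7 3 2 1.
That gives 2 routes.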